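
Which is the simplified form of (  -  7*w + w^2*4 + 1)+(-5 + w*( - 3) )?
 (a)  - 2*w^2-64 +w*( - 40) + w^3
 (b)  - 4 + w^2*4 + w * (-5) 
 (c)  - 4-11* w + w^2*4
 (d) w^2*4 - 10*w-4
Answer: d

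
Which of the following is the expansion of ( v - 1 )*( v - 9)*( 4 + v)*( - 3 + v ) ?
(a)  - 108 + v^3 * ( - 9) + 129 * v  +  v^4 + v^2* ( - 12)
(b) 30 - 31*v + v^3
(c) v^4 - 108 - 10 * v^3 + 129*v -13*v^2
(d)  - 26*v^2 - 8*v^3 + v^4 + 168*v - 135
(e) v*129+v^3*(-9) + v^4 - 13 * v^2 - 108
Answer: e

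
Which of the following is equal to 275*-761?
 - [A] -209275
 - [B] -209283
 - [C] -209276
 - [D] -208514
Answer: A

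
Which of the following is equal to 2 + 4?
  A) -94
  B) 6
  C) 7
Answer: B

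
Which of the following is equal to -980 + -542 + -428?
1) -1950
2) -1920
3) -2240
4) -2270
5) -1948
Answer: 1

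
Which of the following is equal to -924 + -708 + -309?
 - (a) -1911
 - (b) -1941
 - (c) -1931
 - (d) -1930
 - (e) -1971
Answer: b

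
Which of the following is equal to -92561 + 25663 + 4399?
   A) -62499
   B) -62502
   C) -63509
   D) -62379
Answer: A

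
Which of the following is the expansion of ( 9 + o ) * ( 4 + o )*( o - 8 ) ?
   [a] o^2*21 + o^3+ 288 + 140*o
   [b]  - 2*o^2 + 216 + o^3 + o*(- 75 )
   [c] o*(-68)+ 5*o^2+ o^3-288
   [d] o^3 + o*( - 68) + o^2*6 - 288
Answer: c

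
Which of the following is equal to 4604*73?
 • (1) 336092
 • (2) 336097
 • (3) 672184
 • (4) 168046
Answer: 1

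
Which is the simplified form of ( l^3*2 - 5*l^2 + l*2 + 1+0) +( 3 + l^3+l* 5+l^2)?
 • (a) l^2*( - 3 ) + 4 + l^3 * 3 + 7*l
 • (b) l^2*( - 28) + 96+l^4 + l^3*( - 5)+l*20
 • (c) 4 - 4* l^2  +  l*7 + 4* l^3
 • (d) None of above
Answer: d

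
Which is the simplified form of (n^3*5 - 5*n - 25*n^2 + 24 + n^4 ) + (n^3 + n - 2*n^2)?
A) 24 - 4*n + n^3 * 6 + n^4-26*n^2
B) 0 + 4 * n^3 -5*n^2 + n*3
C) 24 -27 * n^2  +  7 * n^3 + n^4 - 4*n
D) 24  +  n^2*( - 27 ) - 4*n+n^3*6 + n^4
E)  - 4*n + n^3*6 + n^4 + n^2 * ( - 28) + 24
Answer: D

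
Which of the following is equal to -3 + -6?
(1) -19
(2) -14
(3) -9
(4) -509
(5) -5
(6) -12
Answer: 3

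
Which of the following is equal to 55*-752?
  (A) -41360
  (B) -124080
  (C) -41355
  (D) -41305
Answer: A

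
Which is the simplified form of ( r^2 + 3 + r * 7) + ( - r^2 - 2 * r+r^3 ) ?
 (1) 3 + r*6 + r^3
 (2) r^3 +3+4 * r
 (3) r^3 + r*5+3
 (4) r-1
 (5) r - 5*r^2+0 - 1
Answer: 3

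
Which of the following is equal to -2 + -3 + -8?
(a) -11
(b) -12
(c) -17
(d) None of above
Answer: d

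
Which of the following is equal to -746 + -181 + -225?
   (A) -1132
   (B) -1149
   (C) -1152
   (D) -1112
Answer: C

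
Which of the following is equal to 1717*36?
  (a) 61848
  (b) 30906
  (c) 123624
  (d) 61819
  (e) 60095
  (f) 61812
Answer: f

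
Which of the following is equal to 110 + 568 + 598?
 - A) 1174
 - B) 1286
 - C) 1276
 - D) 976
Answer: C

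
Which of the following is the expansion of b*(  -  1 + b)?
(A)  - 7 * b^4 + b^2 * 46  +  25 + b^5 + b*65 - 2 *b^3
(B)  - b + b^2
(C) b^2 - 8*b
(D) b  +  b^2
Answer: B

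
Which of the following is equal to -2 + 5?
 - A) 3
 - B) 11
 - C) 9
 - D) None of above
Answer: A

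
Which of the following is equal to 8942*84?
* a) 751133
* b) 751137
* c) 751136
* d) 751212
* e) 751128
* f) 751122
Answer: e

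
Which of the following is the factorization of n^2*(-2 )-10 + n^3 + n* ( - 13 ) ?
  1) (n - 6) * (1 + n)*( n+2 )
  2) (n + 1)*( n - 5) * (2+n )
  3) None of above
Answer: 2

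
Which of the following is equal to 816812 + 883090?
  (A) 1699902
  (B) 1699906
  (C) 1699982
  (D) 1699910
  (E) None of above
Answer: A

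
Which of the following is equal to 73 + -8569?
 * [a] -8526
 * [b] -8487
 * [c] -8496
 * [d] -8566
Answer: c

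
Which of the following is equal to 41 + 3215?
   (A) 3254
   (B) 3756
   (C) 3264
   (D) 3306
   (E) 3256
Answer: E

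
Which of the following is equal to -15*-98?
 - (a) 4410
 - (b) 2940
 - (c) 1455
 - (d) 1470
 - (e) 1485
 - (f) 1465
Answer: d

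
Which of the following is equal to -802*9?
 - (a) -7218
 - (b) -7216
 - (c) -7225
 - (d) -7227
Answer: a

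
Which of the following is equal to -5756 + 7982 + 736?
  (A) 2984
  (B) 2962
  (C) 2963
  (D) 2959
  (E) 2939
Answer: B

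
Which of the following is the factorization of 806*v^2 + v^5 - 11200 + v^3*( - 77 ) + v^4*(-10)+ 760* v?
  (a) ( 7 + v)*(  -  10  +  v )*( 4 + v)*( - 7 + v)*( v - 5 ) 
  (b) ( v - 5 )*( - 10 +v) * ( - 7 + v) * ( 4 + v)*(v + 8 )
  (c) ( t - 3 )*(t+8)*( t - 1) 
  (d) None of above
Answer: b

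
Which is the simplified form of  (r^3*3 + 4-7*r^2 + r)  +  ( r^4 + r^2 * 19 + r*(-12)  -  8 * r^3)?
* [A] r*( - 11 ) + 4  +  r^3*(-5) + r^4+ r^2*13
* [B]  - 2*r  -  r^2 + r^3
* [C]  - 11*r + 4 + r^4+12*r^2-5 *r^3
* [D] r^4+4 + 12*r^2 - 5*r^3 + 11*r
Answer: C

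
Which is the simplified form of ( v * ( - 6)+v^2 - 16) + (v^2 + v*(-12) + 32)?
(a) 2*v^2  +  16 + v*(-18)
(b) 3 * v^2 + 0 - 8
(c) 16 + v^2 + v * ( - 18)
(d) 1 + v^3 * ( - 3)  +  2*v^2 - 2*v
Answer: a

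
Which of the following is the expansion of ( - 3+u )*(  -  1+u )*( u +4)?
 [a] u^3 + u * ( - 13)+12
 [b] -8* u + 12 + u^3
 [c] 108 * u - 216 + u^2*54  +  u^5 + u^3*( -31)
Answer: a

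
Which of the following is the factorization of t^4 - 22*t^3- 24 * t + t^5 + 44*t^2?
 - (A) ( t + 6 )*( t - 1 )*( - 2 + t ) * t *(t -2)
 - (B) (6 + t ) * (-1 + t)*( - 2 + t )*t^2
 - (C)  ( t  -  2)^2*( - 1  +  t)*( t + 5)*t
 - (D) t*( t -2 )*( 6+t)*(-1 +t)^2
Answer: A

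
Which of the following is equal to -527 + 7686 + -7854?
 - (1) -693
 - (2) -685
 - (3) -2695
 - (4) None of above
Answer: 4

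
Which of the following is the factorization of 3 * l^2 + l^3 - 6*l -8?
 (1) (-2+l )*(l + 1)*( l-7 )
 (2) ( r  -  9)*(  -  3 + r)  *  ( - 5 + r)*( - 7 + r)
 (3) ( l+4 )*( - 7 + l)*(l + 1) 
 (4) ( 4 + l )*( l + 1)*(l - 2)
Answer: 4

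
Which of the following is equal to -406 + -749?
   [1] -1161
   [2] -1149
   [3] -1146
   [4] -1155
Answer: 4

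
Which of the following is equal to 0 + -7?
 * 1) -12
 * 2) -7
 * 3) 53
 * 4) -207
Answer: 2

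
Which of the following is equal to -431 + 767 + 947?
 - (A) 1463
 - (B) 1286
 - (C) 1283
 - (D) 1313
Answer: C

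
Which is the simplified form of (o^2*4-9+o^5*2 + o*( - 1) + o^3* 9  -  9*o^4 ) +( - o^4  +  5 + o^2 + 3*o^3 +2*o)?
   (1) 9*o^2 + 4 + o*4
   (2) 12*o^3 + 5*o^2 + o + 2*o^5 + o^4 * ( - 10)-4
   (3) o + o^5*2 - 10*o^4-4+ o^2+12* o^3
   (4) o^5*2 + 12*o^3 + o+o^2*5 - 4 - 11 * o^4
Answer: 2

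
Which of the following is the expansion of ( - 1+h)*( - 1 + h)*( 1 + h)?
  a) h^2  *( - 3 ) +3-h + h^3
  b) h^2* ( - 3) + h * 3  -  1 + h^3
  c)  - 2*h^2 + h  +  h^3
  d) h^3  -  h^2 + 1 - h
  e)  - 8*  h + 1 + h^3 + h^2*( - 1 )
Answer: d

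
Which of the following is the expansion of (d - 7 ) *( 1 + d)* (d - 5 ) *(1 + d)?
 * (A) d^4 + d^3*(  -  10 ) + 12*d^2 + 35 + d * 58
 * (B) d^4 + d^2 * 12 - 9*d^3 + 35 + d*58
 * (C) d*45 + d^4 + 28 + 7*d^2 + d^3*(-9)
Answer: A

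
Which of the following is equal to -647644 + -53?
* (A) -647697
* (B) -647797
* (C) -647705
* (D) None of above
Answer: A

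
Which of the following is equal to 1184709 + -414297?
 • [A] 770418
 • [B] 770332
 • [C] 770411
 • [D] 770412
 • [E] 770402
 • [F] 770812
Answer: D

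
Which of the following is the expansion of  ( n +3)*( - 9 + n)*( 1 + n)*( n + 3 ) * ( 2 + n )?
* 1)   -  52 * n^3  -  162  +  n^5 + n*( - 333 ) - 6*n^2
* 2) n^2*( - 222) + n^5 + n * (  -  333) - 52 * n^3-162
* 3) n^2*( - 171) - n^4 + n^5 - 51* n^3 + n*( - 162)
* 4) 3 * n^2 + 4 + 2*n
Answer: 2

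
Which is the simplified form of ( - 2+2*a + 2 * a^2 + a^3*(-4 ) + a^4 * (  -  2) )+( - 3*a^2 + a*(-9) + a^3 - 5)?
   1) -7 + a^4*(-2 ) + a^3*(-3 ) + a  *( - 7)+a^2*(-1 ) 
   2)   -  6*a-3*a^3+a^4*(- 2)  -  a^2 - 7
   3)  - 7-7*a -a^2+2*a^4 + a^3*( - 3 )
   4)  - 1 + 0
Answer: 1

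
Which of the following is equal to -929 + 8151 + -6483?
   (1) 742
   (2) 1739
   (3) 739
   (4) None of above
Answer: 3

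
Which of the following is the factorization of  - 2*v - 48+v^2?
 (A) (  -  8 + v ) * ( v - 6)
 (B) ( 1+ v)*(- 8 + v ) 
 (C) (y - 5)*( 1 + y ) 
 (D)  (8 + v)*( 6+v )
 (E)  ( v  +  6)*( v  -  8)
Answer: E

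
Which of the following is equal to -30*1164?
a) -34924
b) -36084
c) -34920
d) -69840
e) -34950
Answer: c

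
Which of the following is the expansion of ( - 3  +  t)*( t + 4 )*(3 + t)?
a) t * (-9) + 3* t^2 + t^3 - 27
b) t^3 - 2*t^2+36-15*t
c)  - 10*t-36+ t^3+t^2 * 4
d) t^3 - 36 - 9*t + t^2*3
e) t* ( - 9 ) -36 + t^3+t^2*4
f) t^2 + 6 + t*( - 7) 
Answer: e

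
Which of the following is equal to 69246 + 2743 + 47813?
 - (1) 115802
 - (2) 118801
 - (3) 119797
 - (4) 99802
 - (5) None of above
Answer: 5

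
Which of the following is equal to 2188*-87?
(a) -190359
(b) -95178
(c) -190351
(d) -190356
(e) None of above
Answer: d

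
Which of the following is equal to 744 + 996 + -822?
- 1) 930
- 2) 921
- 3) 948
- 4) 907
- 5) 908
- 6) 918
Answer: 6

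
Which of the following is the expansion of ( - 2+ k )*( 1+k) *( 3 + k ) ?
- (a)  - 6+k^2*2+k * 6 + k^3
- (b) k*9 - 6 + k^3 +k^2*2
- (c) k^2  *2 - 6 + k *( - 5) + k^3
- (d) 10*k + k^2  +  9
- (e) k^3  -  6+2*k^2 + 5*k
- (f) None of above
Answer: c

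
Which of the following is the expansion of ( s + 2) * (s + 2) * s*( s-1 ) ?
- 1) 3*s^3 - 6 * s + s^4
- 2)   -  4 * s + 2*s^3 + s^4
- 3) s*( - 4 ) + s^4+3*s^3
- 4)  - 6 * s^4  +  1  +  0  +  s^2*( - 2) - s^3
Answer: 3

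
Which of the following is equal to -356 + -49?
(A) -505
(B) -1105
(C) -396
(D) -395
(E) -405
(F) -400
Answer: E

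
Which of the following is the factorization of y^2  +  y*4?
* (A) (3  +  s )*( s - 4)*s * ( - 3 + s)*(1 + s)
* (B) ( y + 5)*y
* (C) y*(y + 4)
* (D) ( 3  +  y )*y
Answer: C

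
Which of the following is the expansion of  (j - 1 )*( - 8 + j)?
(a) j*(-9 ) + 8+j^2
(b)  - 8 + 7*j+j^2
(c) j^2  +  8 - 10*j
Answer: a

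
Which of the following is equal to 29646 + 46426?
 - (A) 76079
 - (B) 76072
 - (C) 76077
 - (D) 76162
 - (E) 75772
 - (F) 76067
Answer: B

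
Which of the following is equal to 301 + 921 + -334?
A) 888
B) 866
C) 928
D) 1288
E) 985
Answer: A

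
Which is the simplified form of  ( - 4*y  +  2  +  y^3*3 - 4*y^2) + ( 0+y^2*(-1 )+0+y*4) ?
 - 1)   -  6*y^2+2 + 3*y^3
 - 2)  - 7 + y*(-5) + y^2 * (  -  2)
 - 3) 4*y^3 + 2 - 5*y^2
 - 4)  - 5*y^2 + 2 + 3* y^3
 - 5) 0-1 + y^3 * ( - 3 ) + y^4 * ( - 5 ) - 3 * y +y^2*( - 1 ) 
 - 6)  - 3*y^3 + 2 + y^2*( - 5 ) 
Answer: 4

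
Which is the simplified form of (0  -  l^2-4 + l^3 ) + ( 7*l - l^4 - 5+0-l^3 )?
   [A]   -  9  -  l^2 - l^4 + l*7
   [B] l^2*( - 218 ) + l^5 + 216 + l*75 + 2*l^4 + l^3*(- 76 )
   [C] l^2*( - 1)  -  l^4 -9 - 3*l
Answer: A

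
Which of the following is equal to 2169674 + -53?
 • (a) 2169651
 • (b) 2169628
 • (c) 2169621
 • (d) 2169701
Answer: c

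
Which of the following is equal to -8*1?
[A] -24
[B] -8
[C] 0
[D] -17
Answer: B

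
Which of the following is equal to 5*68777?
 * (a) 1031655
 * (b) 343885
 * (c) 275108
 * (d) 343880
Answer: b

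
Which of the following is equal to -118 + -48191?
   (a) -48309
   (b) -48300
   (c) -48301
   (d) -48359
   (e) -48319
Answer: a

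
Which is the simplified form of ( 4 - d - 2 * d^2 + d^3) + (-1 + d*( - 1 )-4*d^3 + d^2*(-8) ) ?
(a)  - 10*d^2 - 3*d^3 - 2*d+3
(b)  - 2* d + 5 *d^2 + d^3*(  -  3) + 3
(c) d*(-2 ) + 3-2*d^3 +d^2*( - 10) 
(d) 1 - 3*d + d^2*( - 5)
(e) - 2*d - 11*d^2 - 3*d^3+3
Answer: a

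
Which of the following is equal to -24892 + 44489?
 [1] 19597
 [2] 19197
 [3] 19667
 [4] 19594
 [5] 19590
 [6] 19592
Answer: 1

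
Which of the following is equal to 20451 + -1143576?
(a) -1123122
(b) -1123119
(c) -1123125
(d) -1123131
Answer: c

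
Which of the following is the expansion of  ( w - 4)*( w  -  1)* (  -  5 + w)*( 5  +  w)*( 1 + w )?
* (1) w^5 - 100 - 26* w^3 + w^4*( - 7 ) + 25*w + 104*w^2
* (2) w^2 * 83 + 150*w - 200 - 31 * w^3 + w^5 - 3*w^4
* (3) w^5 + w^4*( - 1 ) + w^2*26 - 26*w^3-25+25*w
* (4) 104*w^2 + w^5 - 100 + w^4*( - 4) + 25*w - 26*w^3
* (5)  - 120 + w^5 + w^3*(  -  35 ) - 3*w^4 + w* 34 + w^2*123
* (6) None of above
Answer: 4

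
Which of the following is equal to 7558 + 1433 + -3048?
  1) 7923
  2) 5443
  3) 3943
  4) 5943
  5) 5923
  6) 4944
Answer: 4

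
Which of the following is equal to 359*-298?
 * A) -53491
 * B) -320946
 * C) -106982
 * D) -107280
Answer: C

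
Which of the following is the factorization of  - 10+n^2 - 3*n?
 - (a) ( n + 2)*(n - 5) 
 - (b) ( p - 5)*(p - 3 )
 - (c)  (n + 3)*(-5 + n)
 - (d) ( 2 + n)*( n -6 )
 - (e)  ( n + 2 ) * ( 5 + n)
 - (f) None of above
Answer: a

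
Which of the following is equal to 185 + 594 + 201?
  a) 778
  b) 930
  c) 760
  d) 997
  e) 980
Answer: e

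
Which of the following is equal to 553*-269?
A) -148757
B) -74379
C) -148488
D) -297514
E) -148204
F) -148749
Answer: A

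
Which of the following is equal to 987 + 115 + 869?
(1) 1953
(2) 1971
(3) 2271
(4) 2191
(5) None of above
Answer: 2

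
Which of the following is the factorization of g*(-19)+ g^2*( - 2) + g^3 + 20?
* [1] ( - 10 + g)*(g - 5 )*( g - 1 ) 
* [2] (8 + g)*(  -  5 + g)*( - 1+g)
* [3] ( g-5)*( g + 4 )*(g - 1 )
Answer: 3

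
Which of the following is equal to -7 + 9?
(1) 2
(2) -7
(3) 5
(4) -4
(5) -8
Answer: 1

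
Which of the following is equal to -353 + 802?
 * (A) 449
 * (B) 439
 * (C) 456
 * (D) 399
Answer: A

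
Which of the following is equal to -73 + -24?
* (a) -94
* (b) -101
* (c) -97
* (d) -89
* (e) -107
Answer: c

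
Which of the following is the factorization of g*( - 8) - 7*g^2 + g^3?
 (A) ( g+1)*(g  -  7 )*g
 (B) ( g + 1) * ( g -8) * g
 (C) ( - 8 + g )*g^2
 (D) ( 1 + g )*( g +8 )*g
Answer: B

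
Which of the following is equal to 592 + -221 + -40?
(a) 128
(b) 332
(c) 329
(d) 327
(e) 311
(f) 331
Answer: f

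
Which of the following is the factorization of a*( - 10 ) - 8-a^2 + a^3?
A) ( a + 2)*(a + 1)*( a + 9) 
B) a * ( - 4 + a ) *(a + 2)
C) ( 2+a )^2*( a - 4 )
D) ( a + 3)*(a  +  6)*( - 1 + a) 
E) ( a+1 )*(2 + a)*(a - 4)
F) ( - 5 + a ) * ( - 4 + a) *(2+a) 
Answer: E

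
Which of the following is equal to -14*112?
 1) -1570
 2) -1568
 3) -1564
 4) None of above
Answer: 2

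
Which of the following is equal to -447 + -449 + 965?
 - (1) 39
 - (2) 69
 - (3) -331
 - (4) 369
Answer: 2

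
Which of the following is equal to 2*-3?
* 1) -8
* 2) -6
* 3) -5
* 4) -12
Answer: 2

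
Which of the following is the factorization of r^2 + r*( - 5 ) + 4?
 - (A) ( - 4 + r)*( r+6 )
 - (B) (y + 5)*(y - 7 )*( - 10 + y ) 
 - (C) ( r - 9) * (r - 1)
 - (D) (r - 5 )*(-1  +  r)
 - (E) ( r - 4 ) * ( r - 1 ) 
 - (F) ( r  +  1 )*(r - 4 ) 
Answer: E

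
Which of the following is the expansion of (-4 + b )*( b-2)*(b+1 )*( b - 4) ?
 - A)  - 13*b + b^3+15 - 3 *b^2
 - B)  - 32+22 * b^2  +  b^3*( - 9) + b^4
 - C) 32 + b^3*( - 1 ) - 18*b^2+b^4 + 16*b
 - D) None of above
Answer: B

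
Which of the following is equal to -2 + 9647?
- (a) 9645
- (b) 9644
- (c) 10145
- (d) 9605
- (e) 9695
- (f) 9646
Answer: a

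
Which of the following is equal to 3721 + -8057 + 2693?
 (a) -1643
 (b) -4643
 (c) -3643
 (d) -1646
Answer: a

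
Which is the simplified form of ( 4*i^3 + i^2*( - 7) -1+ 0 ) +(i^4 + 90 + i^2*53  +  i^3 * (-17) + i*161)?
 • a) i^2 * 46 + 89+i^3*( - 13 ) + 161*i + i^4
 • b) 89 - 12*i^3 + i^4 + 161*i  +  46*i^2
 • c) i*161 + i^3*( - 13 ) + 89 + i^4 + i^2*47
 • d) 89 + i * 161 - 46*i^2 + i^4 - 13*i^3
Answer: a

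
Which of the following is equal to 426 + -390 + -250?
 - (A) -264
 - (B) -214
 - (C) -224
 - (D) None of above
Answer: B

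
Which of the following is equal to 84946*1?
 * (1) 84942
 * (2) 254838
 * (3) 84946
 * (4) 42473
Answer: 3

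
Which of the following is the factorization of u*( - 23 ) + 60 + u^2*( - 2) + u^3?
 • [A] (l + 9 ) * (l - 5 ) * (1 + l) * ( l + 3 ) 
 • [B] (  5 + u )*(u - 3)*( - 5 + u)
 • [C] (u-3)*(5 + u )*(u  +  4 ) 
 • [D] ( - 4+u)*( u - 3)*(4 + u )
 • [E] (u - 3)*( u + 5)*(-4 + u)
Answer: E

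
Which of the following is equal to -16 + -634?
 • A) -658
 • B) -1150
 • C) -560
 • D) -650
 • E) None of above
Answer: D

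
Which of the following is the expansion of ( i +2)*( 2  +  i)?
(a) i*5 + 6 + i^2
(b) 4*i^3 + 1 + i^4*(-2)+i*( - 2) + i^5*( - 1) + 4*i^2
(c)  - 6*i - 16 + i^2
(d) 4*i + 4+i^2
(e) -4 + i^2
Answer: d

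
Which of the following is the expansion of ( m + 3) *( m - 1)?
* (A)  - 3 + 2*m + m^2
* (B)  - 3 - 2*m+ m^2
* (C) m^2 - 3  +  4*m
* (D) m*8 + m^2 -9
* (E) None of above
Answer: A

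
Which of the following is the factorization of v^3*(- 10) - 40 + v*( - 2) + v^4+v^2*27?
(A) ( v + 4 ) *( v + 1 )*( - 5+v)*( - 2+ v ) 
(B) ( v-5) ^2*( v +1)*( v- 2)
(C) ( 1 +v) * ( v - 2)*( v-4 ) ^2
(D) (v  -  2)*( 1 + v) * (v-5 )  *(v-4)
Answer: D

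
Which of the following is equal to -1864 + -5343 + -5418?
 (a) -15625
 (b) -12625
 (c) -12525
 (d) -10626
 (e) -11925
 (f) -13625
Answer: b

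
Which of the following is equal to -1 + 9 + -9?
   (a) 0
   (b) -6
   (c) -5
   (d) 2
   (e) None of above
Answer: e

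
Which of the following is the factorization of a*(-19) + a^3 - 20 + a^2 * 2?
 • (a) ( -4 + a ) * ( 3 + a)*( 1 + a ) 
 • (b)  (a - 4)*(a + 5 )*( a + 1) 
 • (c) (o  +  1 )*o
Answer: b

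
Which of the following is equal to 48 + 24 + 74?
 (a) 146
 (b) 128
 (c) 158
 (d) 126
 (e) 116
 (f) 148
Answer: a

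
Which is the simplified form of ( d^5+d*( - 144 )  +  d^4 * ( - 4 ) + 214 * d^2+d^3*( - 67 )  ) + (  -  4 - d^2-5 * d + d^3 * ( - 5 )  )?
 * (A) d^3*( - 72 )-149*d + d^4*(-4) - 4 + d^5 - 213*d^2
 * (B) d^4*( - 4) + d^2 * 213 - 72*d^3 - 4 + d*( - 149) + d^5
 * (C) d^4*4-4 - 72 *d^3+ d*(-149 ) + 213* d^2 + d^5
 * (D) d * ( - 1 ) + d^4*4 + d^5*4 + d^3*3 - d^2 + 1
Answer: B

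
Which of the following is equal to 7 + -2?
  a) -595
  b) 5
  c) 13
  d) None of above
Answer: b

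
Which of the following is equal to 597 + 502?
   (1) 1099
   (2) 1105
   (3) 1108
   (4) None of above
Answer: 1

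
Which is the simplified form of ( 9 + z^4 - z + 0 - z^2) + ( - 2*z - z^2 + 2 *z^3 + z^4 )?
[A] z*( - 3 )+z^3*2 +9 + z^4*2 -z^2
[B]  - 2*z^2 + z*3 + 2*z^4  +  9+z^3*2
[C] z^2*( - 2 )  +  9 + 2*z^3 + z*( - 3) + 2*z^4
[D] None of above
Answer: C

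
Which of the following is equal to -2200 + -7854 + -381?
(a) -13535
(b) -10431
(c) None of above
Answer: c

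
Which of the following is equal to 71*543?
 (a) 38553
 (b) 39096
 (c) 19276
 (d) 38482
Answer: a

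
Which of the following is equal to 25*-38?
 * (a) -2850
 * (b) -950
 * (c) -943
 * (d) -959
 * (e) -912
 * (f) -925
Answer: b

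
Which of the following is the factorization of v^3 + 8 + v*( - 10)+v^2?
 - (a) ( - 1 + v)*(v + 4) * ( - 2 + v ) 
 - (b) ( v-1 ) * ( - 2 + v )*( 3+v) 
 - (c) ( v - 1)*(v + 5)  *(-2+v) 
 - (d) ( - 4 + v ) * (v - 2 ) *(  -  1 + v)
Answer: a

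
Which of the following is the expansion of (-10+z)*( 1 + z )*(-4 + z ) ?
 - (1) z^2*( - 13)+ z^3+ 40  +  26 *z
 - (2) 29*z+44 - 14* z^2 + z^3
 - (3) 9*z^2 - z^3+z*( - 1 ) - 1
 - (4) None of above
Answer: 1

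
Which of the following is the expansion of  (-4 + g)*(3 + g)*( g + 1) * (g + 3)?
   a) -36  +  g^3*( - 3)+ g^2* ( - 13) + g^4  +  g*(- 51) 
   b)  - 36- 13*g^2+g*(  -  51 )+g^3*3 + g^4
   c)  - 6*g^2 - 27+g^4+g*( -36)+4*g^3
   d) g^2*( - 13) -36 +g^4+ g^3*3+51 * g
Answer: b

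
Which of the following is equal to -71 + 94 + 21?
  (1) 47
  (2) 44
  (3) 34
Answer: 2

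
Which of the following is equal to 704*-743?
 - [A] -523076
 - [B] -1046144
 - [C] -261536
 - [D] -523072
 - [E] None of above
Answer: D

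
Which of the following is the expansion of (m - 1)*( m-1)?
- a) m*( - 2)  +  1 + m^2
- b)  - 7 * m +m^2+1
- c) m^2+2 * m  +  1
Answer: a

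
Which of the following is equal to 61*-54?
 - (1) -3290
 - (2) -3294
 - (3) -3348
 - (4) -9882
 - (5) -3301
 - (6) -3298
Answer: 2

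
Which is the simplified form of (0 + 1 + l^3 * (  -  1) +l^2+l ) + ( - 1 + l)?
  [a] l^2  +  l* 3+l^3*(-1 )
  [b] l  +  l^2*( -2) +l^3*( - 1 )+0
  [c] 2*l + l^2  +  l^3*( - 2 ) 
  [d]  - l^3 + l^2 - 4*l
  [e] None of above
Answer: e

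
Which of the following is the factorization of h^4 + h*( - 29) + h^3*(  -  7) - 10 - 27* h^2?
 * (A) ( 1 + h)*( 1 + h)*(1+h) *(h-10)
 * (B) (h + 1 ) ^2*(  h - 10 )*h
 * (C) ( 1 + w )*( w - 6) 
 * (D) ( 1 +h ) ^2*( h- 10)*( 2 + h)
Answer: A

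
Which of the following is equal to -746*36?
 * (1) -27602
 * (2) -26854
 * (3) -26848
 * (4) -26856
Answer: 4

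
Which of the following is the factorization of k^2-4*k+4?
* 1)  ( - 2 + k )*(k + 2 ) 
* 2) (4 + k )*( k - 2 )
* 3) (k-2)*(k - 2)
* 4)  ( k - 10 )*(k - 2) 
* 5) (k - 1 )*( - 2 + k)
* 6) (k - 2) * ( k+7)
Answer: 3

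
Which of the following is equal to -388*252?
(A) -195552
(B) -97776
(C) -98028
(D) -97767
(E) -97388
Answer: B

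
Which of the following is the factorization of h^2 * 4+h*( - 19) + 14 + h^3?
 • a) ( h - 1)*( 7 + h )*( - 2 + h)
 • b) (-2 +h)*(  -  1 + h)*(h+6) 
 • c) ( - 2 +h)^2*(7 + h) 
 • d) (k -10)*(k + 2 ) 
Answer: a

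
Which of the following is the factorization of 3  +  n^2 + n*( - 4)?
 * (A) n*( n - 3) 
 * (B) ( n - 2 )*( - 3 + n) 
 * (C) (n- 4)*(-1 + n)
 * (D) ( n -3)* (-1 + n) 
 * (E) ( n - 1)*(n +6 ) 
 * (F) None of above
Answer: D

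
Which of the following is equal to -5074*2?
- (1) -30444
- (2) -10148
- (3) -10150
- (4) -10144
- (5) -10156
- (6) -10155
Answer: 2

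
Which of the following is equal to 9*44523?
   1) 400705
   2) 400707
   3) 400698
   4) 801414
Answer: 2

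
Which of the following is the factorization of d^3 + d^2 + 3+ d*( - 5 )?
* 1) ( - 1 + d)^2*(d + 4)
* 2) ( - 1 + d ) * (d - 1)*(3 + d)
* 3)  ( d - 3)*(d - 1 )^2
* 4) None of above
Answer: 2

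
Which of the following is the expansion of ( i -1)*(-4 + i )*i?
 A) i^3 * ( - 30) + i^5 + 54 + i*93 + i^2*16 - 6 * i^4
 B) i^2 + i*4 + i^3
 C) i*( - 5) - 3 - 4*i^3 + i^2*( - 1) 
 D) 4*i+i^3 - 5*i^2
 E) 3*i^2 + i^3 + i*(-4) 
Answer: D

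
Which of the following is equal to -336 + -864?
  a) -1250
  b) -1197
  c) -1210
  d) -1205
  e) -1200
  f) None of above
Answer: e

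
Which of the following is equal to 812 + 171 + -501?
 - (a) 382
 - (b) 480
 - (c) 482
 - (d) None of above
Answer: c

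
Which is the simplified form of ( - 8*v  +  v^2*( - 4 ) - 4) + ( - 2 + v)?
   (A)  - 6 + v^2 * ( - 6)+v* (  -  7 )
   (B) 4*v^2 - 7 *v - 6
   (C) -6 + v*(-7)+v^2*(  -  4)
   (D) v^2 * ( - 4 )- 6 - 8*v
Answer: C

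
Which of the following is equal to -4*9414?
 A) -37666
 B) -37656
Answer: B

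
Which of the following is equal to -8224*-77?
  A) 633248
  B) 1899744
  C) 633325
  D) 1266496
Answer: A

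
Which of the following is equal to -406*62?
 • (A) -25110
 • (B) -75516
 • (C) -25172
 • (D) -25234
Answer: C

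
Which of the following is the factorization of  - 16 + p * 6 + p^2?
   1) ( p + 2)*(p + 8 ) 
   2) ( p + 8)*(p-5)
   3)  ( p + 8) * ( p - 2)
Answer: 3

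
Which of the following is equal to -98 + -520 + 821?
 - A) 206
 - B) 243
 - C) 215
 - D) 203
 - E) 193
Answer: D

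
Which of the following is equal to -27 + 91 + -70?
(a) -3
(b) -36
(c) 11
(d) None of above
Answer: d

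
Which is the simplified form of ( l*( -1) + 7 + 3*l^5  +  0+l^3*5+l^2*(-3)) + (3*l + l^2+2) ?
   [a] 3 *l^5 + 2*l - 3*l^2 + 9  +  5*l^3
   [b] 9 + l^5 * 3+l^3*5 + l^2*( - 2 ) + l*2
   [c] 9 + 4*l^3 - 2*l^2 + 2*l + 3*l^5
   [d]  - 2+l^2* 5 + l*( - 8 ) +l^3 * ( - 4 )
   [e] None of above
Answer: b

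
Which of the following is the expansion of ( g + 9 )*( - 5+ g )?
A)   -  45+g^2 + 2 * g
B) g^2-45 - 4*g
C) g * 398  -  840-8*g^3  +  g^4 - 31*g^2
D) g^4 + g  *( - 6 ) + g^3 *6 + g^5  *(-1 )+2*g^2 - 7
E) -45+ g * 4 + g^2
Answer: E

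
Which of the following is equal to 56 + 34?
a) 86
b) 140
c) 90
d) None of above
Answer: c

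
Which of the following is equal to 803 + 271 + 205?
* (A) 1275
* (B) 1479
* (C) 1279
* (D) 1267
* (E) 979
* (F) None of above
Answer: C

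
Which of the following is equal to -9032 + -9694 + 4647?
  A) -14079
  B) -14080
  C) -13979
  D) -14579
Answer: A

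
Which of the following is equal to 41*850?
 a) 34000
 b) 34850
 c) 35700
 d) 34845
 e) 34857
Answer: b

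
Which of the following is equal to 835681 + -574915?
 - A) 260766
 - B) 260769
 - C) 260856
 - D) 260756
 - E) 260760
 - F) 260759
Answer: A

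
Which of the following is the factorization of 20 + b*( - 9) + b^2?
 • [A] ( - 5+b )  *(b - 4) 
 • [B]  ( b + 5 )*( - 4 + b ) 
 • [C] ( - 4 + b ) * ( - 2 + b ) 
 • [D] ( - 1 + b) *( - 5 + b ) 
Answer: A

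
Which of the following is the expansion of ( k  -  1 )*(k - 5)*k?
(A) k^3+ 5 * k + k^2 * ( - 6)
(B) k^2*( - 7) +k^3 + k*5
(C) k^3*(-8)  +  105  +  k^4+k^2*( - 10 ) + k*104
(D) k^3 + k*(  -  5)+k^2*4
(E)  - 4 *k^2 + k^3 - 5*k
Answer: A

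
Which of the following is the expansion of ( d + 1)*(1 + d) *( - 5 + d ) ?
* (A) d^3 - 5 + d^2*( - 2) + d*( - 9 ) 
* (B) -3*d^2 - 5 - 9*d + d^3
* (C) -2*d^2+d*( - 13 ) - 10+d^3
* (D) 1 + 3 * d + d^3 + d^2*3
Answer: B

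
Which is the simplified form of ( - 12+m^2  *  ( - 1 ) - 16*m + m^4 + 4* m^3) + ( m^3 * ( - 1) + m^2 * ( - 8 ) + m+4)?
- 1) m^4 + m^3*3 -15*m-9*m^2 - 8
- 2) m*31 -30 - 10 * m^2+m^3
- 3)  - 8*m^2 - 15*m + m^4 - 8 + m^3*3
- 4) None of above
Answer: 1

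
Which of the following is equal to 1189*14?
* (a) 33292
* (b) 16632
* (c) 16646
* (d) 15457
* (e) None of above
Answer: c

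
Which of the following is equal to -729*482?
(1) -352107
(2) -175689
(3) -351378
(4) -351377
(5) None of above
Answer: 3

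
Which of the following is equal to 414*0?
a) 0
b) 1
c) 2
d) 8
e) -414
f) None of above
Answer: a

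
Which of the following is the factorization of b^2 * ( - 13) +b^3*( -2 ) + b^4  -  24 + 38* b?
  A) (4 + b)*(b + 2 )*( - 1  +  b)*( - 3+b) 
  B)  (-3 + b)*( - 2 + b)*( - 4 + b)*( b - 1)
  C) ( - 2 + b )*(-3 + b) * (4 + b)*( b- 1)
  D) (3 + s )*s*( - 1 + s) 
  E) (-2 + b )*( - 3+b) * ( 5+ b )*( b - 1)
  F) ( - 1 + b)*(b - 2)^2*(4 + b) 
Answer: C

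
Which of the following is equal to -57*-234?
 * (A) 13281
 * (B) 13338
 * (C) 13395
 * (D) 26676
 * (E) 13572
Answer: B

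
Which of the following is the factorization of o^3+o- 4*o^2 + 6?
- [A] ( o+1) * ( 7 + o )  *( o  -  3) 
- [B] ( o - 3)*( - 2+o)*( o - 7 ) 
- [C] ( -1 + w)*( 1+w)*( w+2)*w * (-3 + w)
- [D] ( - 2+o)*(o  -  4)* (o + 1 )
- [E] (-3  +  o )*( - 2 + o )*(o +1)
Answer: E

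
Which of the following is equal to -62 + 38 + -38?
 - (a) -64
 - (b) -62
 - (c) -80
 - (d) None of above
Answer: b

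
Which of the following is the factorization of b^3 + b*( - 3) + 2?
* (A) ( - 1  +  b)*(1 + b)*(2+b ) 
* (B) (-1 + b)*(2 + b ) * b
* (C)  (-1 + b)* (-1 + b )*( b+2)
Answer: C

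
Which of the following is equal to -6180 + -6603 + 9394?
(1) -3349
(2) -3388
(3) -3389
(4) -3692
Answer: 3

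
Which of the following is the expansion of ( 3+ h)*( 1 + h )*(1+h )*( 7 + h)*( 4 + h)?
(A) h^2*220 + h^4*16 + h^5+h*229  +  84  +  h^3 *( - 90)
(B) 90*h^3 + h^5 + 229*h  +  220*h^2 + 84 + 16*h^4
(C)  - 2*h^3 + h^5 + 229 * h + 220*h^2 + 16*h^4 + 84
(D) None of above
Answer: B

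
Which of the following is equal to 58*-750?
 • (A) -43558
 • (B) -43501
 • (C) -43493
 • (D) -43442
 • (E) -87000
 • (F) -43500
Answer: F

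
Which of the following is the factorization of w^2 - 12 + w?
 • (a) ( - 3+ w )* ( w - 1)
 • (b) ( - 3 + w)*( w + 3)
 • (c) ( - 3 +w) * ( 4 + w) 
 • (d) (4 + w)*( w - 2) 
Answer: c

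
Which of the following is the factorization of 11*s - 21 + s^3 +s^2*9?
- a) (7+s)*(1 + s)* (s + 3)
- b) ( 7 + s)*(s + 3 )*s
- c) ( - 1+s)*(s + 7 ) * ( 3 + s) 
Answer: c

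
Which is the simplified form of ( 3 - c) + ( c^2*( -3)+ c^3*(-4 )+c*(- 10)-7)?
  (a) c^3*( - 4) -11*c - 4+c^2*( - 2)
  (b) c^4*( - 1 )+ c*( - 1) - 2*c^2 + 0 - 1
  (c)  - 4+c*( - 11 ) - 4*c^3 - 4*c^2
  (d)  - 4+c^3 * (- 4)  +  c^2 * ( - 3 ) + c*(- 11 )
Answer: d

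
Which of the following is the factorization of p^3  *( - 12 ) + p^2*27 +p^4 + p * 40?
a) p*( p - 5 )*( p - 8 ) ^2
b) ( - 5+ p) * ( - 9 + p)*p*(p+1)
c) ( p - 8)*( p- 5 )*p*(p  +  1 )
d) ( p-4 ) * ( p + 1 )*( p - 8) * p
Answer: c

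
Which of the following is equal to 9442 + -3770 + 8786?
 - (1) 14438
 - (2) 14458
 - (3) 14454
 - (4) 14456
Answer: 2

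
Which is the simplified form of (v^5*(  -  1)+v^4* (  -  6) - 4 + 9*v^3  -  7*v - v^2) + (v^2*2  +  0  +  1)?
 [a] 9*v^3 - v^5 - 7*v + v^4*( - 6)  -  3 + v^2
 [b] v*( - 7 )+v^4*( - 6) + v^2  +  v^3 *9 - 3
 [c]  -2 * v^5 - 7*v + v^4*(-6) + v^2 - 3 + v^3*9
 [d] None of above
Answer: a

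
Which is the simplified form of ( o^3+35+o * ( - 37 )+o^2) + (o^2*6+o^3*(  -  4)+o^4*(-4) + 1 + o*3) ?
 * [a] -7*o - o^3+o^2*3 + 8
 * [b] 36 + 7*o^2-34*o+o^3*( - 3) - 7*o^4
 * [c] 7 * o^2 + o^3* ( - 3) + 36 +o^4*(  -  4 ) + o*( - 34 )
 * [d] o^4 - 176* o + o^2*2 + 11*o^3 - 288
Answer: c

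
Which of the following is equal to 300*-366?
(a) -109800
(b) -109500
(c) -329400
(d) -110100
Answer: a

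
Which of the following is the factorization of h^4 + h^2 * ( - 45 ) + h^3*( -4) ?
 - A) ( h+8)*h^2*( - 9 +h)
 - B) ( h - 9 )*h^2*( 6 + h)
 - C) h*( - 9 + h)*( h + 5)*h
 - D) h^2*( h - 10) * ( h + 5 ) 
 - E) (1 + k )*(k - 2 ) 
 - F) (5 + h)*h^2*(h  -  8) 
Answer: C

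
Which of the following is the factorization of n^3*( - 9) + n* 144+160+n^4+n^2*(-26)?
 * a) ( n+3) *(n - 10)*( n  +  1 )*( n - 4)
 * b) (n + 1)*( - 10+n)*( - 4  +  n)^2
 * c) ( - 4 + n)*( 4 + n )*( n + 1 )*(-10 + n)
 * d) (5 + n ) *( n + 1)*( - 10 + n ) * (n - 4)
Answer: c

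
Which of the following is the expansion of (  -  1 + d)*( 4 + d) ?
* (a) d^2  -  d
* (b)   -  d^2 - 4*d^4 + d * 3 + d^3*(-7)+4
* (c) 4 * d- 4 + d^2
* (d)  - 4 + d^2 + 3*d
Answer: d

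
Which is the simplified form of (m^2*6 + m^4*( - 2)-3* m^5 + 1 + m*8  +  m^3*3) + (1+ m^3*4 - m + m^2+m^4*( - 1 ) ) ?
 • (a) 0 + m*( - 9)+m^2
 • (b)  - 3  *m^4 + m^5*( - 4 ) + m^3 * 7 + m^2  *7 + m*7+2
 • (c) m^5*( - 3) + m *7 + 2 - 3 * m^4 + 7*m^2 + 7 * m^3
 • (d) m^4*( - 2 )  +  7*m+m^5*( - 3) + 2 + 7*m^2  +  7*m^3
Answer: c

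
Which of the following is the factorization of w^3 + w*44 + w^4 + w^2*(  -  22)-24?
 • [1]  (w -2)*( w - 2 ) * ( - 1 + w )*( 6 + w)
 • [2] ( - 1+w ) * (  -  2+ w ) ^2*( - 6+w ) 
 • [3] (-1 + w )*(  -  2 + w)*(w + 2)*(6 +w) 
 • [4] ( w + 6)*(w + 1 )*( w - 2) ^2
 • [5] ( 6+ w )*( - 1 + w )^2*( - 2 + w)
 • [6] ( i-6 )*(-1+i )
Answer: 1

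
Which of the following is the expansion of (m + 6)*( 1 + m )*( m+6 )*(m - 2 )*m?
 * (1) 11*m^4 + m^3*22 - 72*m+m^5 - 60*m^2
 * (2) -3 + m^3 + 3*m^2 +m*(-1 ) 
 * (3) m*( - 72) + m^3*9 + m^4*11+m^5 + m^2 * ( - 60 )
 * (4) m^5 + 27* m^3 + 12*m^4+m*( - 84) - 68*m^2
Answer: 1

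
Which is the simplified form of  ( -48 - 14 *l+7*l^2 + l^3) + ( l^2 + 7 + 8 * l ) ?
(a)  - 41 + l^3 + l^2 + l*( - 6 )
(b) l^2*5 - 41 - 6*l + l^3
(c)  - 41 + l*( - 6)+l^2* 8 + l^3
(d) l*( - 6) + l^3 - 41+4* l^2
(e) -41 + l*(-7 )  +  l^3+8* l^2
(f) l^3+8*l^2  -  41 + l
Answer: c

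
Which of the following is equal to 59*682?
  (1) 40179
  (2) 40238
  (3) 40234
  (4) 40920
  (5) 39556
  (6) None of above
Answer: 2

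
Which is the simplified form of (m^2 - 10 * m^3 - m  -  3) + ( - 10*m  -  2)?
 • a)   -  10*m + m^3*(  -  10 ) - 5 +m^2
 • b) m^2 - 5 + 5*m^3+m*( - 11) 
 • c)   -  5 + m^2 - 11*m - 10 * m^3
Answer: c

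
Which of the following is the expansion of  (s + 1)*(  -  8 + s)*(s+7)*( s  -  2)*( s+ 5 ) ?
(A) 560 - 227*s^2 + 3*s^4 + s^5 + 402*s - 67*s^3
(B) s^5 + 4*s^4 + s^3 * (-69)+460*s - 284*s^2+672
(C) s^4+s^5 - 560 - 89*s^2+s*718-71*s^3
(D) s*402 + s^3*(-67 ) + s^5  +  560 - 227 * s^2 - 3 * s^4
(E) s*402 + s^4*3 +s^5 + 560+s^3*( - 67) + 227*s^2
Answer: A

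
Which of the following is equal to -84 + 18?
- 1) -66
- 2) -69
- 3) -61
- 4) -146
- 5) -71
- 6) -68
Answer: 1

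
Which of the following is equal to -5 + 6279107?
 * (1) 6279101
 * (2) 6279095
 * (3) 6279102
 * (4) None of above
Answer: 3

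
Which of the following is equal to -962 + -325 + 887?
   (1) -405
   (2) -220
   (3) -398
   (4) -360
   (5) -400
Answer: 5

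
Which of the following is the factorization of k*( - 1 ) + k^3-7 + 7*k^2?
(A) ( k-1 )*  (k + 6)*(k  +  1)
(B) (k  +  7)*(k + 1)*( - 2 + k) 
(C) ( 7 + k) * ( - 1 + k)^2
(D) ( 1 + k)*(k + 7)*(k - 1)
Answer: D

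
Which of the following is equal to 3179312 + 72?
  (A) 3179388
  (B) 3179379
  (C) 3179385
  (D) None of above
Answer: D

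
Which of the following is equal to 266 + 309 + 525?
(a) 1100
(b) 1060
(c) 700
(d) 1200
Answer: a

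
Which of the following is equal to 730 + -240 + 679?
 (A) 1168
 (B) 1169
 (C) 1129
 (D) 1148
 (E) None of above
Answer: B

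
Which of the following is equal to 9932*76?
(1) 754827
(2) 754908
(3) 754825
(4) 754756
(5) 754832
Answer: 5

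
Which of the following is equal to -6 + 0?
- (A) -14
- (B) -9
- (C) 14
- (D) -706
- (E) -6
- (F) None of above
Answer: E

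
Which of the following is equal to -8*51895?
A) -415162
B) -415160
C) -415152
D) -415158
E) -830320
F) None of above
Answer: B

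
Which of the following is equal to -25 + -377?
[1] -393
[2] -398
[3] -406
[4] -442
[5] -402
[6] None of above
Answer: 5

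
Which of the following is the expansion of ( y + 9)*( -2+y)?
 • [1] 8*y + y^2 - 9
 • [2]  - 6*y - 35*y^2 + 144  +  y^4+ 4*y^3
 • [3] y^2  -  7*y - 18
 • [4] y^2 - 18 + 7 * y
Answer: 4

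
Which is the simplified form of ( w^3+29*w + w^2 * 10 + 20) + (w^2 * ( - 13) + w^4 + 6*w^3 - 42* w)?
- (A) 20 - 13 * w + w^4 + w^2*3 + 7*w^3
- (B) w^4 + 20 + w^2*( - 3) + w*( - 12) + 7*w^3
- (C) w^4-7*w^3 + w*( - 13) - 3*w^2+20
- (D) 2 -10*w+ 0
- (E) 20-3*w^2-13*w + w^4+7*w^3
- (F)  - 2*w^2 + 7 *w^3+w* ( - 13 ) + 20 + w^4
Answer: E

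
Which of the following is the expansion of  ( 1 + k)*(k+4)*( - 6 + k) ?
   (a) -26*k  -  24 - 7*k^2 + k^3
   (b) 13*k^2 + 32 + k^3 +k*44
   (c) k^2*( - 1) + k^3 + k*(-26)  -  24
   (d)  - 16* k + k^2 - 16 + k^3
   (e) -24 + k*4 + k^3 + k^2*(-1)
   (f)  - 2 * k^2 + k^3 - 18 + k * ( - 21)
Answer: c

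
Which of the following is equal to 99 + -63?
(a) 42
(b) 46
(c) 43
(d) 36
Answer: d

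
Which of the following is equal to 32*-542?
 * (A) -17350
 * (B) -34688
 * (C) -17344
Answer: C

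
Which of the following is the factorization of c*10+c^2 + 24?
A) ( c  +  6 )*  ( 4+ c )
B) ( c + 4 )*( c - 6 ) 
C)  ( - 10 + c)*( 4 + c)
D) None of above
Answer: A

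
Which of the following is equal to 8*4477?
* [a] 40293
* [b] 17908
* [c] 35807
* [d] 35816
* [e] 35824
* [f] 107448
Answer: d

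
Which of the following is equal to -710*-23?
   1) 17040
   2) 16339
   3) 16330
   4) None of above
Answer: 3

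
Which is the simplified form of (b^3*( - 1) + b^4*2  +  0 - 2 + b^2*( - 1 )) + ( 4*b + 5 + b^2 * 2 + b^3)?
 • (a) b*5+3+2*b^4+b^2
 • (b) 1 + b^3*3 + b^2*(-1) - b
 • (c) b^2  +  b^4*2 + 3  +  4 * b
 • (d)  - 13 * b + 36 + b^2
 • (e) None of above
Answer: c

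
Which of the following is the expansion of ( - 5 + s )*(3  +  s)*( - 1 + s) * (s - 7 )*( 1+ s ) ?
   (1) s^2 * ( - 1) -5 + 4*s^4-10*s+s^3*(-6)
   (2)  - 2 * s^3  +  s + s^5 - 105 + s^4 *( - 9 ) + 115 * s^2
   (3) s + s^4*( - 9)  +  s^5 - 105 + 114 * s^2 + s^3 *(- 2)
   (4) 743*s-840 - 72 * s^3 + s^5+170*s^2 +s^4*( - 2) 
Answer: 3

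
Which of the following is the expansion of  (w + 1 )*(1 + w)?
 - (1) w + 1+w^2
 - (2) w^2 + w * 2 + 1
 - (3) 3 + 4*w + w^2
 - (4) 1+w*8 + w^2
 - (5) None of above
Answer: 2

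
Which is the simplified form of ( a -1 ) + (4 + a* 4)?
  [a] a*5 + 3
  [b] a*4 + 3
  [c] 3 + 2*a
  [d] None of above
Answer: a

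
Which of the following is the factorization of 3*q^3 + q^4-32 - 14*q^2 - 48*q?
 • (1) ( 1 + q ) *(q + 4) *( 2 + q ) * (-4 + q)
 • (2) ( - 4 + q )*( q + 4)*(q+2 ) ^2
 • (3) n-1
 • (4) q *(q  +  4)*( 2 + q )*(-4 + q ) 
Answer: 1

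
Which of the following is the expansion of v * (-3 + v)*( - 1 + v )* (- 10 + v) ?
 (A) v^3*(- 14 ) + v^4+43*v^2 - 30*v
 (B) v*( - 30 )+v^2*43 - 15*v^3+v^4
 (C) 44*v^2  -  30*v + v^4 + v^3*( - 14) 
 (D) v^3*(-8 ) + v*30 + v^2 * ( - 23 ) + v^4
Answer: A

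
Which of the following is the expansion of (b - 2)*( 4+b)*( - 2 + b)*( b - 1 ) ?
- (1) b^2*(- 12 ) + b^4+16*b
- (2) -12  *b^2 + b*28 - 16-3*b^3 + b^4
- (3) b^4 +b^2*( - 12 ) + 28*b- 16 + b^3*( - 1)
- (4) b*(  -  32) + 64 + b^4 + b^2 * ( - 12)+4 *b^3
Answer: 3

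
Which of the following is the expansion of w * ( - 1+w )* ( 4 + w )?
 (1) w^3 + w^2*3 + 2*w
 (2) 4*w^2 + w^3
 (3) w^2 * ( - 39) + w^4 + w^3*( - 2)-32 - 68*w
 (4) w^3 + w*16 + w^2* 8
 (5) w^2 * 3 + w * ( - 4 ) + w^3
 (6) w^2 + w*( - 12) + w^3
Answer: 5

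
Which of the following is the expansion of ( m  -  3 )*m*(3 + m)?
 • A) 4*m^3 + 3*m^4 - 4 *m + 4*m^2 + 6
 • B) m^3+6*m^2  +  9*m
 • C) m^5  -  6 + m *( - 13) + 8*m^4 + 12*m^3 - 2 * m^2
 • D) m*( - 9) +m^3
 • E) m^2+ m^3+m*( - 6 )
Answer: D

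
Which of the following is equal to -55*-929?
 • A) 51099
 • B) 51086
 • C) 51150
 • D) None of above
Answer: D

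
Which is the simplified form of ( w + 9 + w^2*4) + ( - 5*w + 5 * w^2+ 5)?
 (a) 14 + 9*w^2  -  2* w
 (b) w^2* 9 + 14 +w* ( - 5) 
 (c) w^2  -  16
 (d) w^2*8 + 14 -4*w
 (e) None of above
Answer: e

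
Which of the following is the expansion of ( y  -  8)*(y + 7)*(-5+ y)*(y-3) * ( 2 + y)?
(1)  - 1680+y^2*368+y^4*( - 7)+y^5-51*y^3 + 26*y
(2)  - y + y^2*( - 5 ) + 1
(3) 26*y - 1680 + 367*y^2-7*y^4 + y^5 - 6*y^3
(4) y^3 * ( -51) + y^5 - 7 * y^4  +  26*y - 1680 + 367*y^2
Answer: 4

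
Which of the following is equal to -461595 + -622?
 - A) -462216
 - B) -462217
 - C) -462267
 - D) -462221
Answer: B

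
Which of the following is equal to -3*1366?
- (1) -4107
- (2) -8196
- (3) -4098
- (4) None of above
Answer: 3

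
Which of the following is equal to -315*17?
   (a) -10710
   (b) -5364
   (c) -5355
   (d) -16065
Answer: c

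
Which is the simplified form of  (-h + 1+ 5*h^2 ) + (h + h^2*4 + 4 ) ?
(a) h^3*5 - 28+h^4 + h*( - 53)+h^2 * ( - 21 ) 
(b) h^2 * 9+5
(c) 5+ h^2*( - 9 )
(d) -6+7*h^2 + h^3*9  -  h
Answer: b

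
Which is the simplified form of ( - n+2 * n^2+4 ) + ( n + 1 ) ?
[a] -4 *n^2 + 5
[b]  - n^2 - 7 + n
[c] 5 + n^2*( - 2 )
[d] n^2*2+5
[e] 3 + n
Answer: d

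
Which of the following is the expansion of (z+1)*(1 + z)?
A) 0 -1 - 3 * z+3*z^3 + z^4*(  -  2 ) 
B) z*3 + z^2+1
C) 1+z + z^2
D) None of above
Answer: D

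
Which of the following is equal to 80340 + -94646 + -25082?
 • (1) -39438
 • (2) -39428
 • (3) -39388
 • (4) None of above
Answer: 3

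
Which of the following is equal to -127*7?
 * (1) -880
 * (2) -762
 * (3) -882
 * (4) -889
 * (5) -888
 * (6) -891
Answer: 4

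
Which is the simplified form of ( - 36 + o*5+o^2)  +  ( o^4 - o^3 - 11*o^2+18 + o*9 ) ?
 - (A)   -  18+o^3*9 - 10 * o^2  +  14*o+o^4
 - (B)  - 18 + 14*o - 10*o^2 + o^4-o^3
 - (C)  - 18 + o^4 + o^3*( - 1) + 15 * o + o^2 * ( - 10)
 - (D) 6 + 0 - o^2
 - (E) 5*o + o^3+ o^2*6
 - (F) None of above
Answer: B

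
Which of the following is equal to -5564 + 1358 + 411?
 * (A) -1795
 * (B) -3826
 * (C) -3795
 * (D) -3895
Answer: C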